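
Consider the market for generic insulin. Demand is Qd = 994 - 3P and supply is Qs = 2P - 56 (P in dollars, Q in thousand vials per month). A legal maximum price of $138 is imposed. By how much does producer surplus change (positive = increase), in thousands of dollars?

-21024

Equilibrium: 994 - 3P = 2P - 56, so 1050 = 5P and P* = 210, Q* = 364.
Since 138 < 210, the ceiling is binding.
At P = 138: Qd = 994 - 3·138 = 580 and Qs = 2·138 - 56 = 220.
Producer surplus without the control is ½ · (210 - 28) · 364 = 33124.
With the ceiling, producers sell 220 units at 138, so PS = ½ · (138 - 28) · 220 = 12100.
Change in producer surplus = 12100 - 33124 = -21024.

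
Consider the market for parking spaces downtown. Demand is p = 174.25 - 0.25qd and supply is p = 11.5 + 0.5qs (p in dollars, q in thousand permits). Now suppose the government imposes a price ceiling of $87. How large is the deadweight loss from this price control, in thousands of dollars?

Rearranging demand gives qd = 697 - 4p; rearranging supply gives qs = 2p - 23. Without the control the market clears where 697 - 4p = 2p - 23, i.e. p* = 120 and q* = 217.
Since 87 < 120, the ceiling is binding.
At p = 87: qd = 697 - 4·87 = 349 and qs = 2·87 - 23 = 151.
Quantity traded falls to 151. At q = 151 the demand price is (697 - 151)/4 = 136.5 and the supply price is (23 + 151)/2 = 87.
Deadweight loss = ½ · (136.5 - 87) · (217 - 151) = ½ · 49.5 · 66 = 1633.5.

1633.5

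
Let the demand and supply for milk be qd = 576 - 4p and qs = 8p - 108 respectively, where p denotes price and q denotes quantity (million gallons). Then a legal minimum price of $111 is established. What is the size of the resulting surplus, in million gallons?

Equilibrium: 576 - 4p = 8p - 108, so 684 = 12p and p* = 57, q* = 348.
Because the floor (111) lies above the market-clearing price, it is binding.
At p = 111: qd = 576 - 4·111 = 132 and qs = 8·111 - 108 = 780.
Surplus = qs - qd = 780 - 132 = 648.

648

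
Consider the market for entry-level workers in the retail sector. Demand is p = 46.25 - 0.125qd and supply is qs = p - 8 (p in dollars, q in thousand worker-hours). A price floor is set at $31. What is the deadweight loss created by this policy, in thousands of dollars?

Rearranging demand gives qd = 370 - 8p. Equilibrium: 370 - 8p = p - 8, so 378 = 9p and p* = 42, q* = 34.
Since 31 is below p* = 42, the floor does not bind and the free-market outcome prevails.
Since the control does not bind, no trades are prevented and deadweight loss is zero.

0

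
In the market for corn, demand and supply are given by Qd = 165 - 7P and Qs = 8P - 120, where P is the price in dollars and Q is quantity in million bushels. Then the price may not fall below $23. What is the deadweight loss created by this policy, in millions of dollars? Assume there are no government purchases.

105

In a free market, 165 - 7P = 8P - 120 gives the equilibrium P* = 19, Q* = 32.
Since 23 > 19, the floor is binding.
At P = 23: Qd = 165 - 7·23 = 4 and Qs = 8·23 - 120 = 64.
Quantity traded falls to 4. At Q = 4 the demand price is (165 - 4)/7 = 23 and the supply price is (120 + 4)/8 = 15.5.
Deadweight loss = ½ · (23 - 15.5) · (32 - 4) = ½ · 7.5 · 28 = 105.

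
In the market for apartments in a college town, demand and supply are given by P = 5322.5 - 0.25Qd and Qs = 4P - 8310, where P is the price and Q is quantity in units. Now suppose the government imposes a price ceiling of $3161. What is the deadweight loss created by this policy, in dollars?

Rearranging demand gives Qd = 21290 - 4P. In a free market, 21290 - 4P = 4P - 8310 gives the equilibrium P* = 3700, Q* = 6490.
Since 3161 < 3700, the ceiling is binding.
At P = 3161: Qd = 21290 - 4·3161 = 8646 and Qs = 4·3161 - 8310 = 4334.
Quantity traded falls to 4334. At Q = 4334 the demand price is (21290 - 4334)/4 = 4239 and the supply price is (8310 + 4334)/4 = 3161.
Deadweight loss = ½ · (4239 - 3161) · (6490 - 4334) = ½ · 1078 · 2156 = 1162084.

1162084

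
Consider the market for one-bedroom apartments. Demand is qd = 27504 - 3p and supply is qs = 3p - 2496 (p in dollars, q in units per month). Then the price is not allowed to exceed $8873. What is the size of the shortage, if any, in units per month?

0

Equilibrium: 27504 - 3p = 3p - 2496, so 30000 = 6p and p* = 5000, q* = 12504.
The ceiling of 8873 is above the equilibrium price 5000, so it is not binding; the market clears at p* = 5000, q* = 12504.
Since the control does not bind, there is no shortage.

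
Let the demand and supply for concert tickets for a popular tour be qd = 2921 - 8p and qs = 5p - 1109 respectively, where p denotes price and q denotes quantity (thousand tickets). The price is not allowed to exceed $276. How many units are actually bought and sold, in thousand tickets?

271

Setting quantity demanded equal to quantity supplied, 2921 - 8p = 5p - 1109, gives p* = 310 and q* = 441.
Because the ceiling (276) lies below the market-clearing price, it is binding.
At p = 276: qd = 2921 - 8·276 = 713 and qs = 5·276 - 1109 = 271.
The quantity actually transacted is the short side, supply: 271.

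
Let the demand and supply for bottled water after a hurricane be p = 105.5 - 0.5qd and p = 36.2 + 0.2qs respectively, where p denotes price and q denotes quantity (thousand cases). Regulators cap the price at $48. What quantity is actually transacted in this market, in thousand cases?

Rearranging demand gives qd = 211 - 2p; rearranging supply gives qs = 5p - 181. Setting quantity demanded equal to quantity supplied, 211 - 2p = 5p - 181, gives p* = 56 and q* = 99.
Since 48 < 56, the ceiling is binding.
At p = 48: qd = 211 - 2·48 = 115 and qs = 5·48 - 181 = 59.
The quantity actually transacted is the short side, supply: 59.

59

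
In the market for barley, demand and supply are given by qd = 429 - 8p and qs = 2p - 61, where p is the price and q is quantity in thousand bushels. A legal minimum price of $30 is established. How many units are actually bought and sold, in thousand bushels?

37

Setting quantity demanded equal to quantity supplied, 429 - 8p = 2p - 61, gives p* = 49 and q* = 37.
The floor of 30 is below the equilibrium price 49, so it is not binding; the market clears at p* = 49, q* = 37.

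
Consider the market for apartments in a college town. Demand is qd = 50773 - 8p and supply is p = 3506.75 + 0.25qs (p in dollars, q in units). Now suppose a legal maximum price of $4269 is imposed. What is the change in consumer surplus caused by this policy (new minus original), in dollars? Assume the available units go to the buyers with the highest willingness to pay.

Rearranging supply gives qs = 4p - 14027. Setting quantity demanded equal to quantity supplied, 50773 - 8p = 4p - 14027, gives p* = 5400 and q* = 7573.
Since 4269 < 5400, the ceiling is binding.
At p = 4269: qd = 50773 - 8·4269 = 16621 and qs = 4·4269 - 14027 = 3049.
Consumer surplus without the control is ½ · (6346.625 - 5400) · 7573 = 3584395.5625.
With the ceiling, 3049 units are sold at 4269 (assume they go to the highest-value buyers). The demand price at q = 3049 is 5965.5, so CS = ½ · [(6346.625 - 4269) + (5965.5 - 4269)] · 3049 = 5753653.5625.
Change in consumer surplus = 5753653.5625 - 3584395.5625 = 2169258.

2169258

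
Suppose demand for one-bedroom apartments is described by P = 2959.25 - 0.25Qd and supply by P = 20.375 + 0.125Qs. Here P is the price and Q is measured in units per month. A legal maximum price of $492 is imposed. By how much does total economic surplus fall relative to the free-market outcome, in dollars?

3096768

Rearranging demand gives Qd = 11837 - 4P; rearranging supply gives Qs = 8P - 163. In a free market, 11837 - 4P = 8P - 163 gives the equilibrium P* = 1000, Q* = 7837.
The ceiling of 492 is below the equilibrium price 1000, so it binds.
At P = 492: Qd = 11837 - 4·492 = 9869 and Qs = 8·492 - 163 = 3773.
Quantity traded falls to 3773. At Q = 3773 the demand price is (11837 - 3773)/4 = 2016 and the supply price is (163 + 3773)/8 = 492.
Deadweight loss = ½ · (2016 - 492) · (7837 - 3773) = ½ · 1524 · 4064 = 3096768.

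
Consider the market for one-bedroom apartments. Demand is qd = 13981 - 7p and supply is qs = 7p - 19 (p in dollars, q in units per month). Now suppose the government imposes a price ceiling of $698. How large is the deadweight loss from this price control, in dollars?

638428

Equilibrium: 13981 - 7p = 7p - 19, so 14000 = 14p and p* = 1000, q* = 6981.
Since 698 < 1000, the ceiling is binding.
At p = 698: qd = 13981 - 7·698 = 9095 and qs = 7·698 - 19 = 4867.
Quantity traded falls to 4867. At q = 4867 the demand price is (13981 - 4867)/7 = 1302 and the supply price is (19 + 4867)/7 = 698.
Deadweight loss = ½ · (1302 - 698) · (6981 - 4867) = ½ · 604 · 2114 = 638428.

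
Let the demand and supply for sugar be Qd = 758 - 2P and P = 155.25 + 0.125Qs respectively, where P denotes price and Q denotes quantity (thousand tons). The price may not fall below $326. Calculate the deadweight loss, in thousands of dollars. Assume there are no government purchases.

Rearranging supply gives Qs = 8P - 1242. Equilibrium: 758 - 2P = 8P - 1242, so 2000 = 10P and P* = 200, Q* = 358.
Since 326 > 200, the floor is binding.
At P = 326: Qd = 758 - 2·326 = 106 and Qs = 8·326 - 1242 = 1366.
Quantity traded falls to 106. At Q = 106 the demand price is (758 - 106)/2 = 326 and the supply price is (1242 + 106)/8 = 168.5.
Deadweight loss = ½ · (326 - 168.5) · (358 - 106) = ½ · 157.5 · 252 = 19845.

19845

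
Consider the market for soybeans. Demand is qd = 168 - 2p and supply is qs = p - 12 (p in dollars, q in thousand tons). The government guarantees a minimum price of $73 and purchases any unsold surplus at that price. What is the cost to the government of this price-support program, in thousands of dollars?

2847

Without the control the market clears where 168 - 2p = p - 12, i.e. p* = 60 and q* = 48.
Because the floor (73) lies above the market-clearing price, it is binding.
At p = 73: qd = 168 - 2·73 = 22 and qs = 73 - 12 = 61.
Surplus = qs - qd = 39.
Government expenditure = surplus × support price = 39 × 73 = 2847.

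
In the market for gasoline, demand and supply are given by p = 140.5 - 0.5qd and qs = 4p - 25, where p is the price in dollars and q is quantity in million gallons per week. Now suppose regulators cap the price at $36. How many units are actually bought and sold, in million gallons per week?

Rearranging demand gives qd = 281 - 2p. In a free market, 281 - 2p = 4p - 25 gives the equilibrium p* = 51, q* = 179.
Since 36 < 51, the ceiling is binding.
At p = 36: qd = 281 - 2·36 = 209 and qs = 4·36 - 25 = 119.
The quantity actually transacted is the short side, supply: 119.

119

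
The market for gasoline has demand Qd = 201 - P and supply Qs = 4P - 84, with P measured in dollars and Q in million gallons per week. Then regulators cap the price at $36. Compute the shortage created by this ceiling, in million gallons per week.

In a free market, 201 - P = 4P - 84 gives the equilibrium P* = 57, Q* = 144.
Since 36 < 57, the ceiling is binding.
At P = 36: Qd = 201 - 36 = 165 and Qs = 4·36 - 84 = 60.
Shortage = Qd - Qs = 165 - 60 = 105.

105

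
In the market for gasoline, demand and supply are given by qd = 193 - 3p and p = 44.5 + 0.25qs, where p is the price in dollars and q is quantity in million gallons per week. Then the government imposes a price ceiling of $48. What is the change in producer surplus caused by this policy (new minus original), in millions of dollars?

-120

Rearranging supply gives qs = 4p - 178. In a free market, 193 - 3p = 4p - 178 gives the equilibrium p* = 53, q* = 34.
The ceiling of 48 is below the equilibrium price 53, so it binds.
At p = 48: qd = 193 - 3·48 = 49 and qs = 4·48 - 178 = 14.
Producer surplus without the control is ½ · (53 - 44.5) · 34 = 144.5.
With the ceiling, producers sell 14 units at 48, so PS = ½ · (48 - 44.5) · 14 = 24.5.
Change in producer surplus = 24.5 - 144.5 = -120.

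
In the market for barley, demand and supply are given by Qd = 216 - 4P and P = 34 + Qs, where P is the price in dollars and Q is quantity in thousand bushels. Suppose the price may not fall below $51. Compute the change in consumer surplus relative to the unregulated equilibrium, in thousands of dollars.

-14

Rearranging supply gives Qs = P - 34. In a free market, 216 - 4P = P - 34 gives the equilibrium P* = 50, Q* = 16.
Since 51 > 50, the floor is binding.
At P = 51: Qd = 216 - 4·51 = 12 and Qs = 51 - 34 = 17.
Consumer surplus without the control is ½ · (54 - 50) · 16 = 32.
With the floor, consumers buy 12 units at 51, so CS = ½ · (54 - 51) · 12 = 18.
Change in consumer surplus = 18 - 32 = -14.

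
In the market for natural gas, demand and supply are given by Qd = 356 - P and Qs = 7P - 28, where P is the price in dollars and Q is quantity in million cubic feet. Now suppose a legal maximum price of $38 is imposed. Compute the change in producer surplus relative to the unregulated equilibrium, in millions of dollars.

-2730

Without the control the market clears where 356 - P = 7P - 28, i.e. P* = 48 and Q* = 308.
Because the ceiling (38) lies below the market-clearing price, it is binding.
At P = 38: Qd = 356 - 38 = 318 and Qs = 7·38 - 28 = 238.
Producer surplus without the control is ½ · (48 - 4) · 308 = 6776.
With the ceiling, producers sell 238 units at 38, so PS = ½ · (38 - 4) · 238 = 4046.
Change in producer surplus = 4046 - 6776 = -2730.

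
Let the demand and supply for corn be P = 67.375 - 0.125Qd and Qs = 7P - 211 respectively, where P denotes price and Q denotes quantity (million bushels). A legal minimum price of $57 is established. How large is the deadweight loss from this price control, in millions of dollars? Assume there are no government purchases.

Rearranging demand gives Qd = 539 - 8P. Setting quantity demanded equal to quantity supplied, 539 - 8P = 7P - 211, gives P* = 50 and Q* = 139.
Because the floor (57) lies above the market-clearing price, it is binding.
At P = 57: Qd = 539 - 8·57 = 83 and Qs = 7·57 - 211 = 188.
Quantity traded falls to 83. At Q = 83 the demand price is (539 - 83)/8 = 57 and the supply price is (211 + 83)/7 = 42.
Deadweight loss = ½ · (57 - 42) · (139 - 83) = ½ · 15 · 56 = 420.

420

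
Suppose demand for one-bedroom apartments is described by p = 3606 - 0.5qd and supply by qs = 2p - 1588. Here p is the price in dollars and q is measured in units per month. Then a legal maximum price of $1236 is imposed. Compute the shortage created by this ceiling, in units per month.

Rearranging demand gives qd = 7212 - 2p. In a free market, 7212 - 2p = 2p - 1588 gives the equilibrium p* = 2200, q* = 2812.
Since 1236 < 2200, the ceiling is binding.
At p = 1236: qd = 7212 - 2·1236 = 4740 and qs = 2·1236 - 1588 = 884.
Shortage = qd - qs = 4740 - 884 = 3856.

3856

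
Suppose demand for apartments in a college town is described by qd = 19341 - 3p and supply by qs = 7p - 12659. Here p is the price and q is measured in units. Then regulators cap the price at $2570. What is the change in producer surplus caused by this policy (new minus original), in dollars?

Setting quantity demanded equal to quantity supplied, 19341 - 3p = 7p - 12659, gives p* = 3200 and q* = 9741.
The ceiling of 2570 is below the equilibrium price 3200, so it binds.
At p = 2570: qd = 19341 - 3·2570 = 11631 and qs = 7·2570 - 12659 = 5331.
Producer surplus without the control is ½ · (3200 - 12659/7) · 9741 = 94887081/14.
With the ceiling, producers sell 5331 units at 2570, so PS = ½ · (2570 - 12659/7) · 5331 = 28419561/14.
Change in producer surplus = 28419561/14 - 94887081/14 = -4747680.

-4747680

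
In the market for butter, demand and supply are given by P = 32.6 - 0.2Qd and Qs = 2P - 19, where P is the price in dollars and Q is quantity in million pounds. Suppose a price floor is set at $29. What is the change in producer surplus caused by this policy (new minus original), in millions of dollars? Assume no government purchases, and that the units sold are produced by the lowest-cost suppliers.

Rearranging demand gives Qd = 163 - 5P. In a free market, 163 - 5P = 2P - 19 gives the equilibrium P* = 26, Q* = 33.
Because the floor (29) lies above the market-clearing price, it is binding.
At P = 29: Qd = 163 - 5·29 = 18 and Qs = 2·29 - 19 = 39.
Producer surplus without the control is ½ · (26 - 9.5) · 33 = 272.25.
With the floor, 18 units are sold at 29. The supply price at Q = 18 is 18.5, so PS = ½ · [(29 - 9.5) + (29 - 18.5)] · 18 = 270.
Change in producer surplus = 270 - 272.25 = -2.25.

-2.25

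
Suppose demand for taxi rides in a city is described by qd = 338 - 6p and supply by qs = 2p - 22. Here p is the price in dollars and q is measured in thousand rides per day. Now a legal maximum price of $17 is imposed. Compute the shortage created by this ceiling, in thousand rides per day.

Without the control the market clears where 338 - 6p = 2p - 22, i.e. p* = 45 and q* = 68.
The ceiling of 17 is below the equilibrium price 45, so it binds.
At p = 17: qd = 338 - 6·17 = 236 and qs = 2·17 - 22 = 12.
Shortage = qd - qs = 236 - 12 = 224.

224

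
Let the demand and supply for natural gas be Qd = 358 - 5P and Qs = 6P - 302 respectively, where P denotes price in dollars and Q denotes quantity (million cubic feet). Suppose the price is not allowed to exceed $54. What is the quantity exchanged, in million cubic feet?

22

Setting quantity demanded equal to quantity supplied, 358 - 5P = 6P - 302, gives P* = 60 and Q* = 58.
Since 54 < 60, the ceiling is binding.
At P = 54: Qd = 358 - 5·54 = 88 and Qs = 6·54 - 302 = 22.
The quantity actually transacted is the short side, supply: 22.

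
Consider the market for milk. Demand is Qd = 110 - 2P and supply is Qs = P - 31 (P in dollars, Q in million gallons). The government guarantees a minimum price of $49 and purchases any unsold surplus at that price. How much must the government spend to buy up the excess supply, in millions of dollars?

Setting quantity demanded equal to quantity supplied, 110 - 2P = P - 31, gives P* = 47 and Q* = 16.
The floor of 49 is above the equilibrium price 47, so it binds.
At P = 49: Qd = 110 - 2·49 = 12 and Qs = 49 - 31 = 18.
Surplus = Qs - Qd = 6.
Government expenditure = surplus × support price = 6 × 49 = 294.

294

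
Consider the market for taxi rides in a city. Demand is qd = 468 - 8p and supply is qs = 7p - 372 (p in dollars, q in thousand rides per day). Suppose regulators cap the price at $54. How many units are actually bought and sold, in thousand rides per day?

6

Without the control the market clears where 468 - 8p = 7p - 372, i.e. p* = 56 and q* = 20.
Because the ceiling (54) lies below the market-clearing price, it is binding.
At p = 54: qd = 468 - 8·54 = 36 and qs = 7·54 - 372 = 6.
The quantity actually transacted is the short side, supply: 6.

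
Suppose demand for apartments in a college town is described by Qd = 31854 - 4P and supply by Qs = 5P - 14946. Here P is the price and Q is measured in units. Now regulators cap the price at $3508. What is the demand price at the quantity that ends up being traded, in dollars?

In a free market, 31854 - 4P = 5P - 14946 gives the equilibrium P* = 5200, Q* = 11054.
The ceiling of 3508 is below the equilibrium price 5200, so it binds.
At P = 3508: Qd = 31854 - 4·3508 = 17822 and Qs = 5·3508 - 14946 = 2594.
Only 2594 units reach the market. On the demand curve, the marginal buyer's willingness to pay at Q = 2594 is (31854 - 2594)/4 = 7315.

7315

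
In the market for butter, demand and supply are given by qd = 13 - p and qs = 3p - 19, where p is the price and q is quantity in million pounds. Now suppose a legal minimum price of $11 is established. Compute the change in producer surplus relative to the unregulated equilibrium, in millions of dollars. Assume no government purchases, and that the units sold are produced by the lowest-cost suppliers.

4.5

Without the control the market clears where 13 - p = 3p - 19, i.e. p* = 8 and q* = 5.
The floor of 11 is above the equilibrium price 8, so it binds.
At p = 11: qd = 13 - 11 = 2 and qs = 3·11 - 19 = 14.
Producer surplus without the control is ½ · (8 - 19/3) · 5 = 25/6.
With the floor, 2 units are sold at 11. The supply price at q = 2 is 7, so PS = ½ · [(11 - 19/3) + (11 - 7)] · 2 = 26/3.
Change in producer surplus = 26/3 - 25/6 = 4.5.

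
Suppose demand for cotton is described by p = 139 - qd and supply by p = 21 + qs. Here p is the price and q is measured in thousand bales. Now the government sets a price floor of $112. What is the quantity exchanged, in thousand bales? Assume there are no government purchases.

27

Rearranging demand gives qd = 139 - p; rearranging supply gives qs = p - 21. In a free market, 139 - p = p - 21 gives the equilibrium p* = 80, q* = 59.
The floor of 112 is above the equilibrium price 80, so it binds.
At p = 112: qd = 139 - 112 = 27 and qs = 112 - 21 = 91.
The quantity actually transacted is the short side, demand: 27.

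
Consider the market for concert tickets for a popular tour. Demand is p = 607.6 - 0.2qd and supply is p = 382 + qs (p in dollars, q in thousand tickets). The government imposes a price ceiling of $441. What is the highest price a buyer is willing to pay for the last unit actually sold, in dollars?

595.8

Rearranging demand gives qd = 3038 - 5p; rearranging supply gives qs = p - 382. Setting quantity demanded equal to quantity supplied, 3038 - 5p = p - 382, gives p* = 570 and q* = 188.
Because the ceiling (441) lies below the market-clearing price, it is binding.
At p = 441: qd = 3038 - 5·441 = 833 and qs = 441 - 382 = 59.
Only 59 units reach the market. On the demand curve, the marginal buyer's willingness to pay at q = 59 is (3038 - 59)/5 = 595.8.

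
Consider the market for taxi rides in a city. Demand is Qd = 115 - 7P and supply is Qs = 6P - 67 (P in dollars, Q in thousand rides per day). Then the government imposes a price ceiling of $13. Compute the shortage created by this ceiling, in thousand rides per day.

Equilibrium: 115 - 7P = 6P - 67, so 182 = 13P and P* = 14, Q* = 17.
Because the ceiling (13) lies below the market-clearing price, it is binding.
At P = 13: Qd = 115 - 7·13 = 24 and Qs = 6·13 - 67 = 11.
Shortage = Qd - Qs = 24 - 11 = 13.

13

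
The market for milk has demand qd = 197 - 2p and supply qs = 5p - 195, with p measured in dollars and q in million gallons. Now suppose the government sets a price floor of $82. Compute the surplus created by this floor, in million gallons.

Without the control the market clears where 197 - 2p = 5p - 195, i.e. p* = 56 and q* = 85.
Since 82 > 56, the floor is binding.
At p = 82: qd = 197 - 2·82 = 33 and qs = 5·82 - 195 = 215.
Surplus = qs - qd = 215 - 33 = 182.

182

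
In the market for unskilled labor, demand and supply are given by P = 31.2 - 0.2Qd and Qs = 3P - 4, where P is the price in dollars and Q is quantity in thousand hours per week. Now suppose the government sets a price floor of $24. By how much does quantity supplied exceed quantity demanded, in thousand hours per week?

32

Rearranging demand gives Qd = 156 - 5P. Equilibrium: 156 - 5P = 3P - 4, so 160 = 8P and P* = 20, Q* = 56.
The floor of 24 is above the equilibrium price 20, so it binds.
At P = 24: Qd = 156 - 5·24 = 36 and Qs = 3·24 - 4 = 68.
Surplus = Qs - Qd = 68 - 36 = 32.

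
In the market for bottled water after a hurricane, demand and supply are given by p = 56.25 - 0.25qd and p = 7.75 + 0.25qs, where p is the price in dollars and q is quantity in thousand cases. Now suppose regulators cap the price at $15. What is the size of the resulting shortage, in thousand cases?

Rearranging demand gives qd = 225 - 4p; rearranging supply gives qs = 4p - 31. In a free market, 225 - 4p = 4p - 31 gives the equilibrium p* = 32, q* = 97.
The ceiling of 15 is below the equilibrium price 32, so it binds.
At p = 15: qd = 225 - 4·15 = 165 and qs = 4·15 - 31 = 29.
Shortage = qd - qs = 165 - 29 = 136.

136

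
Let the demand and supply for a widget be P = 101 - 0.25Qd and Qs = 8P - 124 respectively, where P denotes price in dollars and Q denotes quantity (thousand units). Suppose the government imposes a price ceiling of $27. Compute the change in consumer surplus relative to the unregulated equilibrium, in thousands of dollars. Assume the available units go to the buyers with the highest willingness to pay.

Rearranging demand gives Qd = 404 - 4P. Without the control the market clears where 404 - 4P = 8P - 124, i.e. P* = 44 and Q* = 228.
Since 27 < 44, the ceiling is binding.
At P = 27: Qd = 404 - 4·27 = 296 and Qs = 8·27 - 124 = 92.
Consumer surplus without the control is ½ · (101 - 44) · 228 = 6498.
With the ceiling, 92 units are sold at 27 (assume they go to the highest-value buyers). The demand price at Q = 92 is 78, so CS = ½ · [(101 - 27) + (78 - 27)] · 92 = 5750.
Change in consumer surplus = 5750 - 6498 = -748.

-748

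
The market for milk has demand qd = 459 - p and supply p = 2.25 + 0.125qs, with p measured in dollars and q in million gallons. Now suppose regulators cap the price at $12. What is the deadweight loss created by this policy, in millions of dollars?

Rearranging supply gives qs = 8p - 18. Equilibrium: 459 - p = 8p - 18, so 477 = 9p and p* = 53, q* = 406.
The ceiling of 12 is below the equilibrium price 53, so it binds.
At p = 12: qd = 459 - 12 = 447 and qs = 8·12 - 18 = 78.
Quantity traded falls to 78. At q = 78 the demand price is 459 - 78 = 381 and the supply price is (18 + 78)/8 = 12.
Deadweight loss = ½ · (381 - 12) · (406 - 78) = ½ · 369 · 328 = 60516.

60516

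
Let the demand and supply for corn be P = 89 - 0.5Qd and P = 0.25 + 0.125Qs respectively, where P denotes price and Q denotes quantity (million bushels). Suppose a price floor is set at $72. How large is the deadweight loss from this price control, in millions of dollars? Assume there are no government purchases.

3645

Rearranging demand gives Qd = 178 - 2P; rearranging supply gives Qs = 8P - 2. Equilibrium: 178 - 2P = 8P - 2, so 180 = 10P and P* = 18, Q* = 142.
Since 72 > 18, the floor is binding.
At P = 72: Qd = 178 - 2·72 = 34 and Qs = 8·72 - 2 = 574.
Quantity traded falls to 34. At Q = 34 the demand price is (178 - 34)/2 = 72 and the supply price is (2 + 34)/8 = 4.5.
Deadweight loss = ½ · (72 - 4.5) · (142 - 34) = ½ · 67.5 · 108 = 3645.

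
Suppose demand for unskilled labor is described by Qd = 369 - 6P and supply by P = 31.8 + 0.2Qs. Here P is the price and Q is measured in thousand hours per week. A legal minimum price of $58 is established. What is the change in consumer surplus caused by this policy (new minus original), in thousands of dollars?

-510

Rearranging supply gives Qs = 5P - 159. Setting quantity demanded equal to quantity supplied, 369 - 6P = 5P - 159, gives P* = 48 and Q* = 81.
Because the floor (58) lies above the market-clearing price, it is binding.
At P = 58: Qd = 369 - 6·58 = 21 and Qs = 5·58 - 159 = 131.
Consumer surplus without the control is ½ · (61.5 - 48) · 81 = 546.75.
With the floor, consumers buy 21 units at 58, so CS = ½ · (61.5 - 58) · 21 = 36.75.
Change in consumer surplus = 36.75 - 546.75 = -510.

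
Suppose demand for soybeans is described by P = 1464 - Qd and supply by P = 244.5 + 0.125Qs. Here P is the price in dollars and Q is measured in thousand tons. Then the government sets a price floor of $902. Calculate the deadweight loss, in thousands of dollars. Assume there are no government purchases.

Rearranging demand gives Qd = 1464 - P; rearranging supply gives Qs = 8P - 1956. In a free market, 1464 - P = 8P - 1956 gives the equilibrium P* = 380, Q* = 1084.
Because the floor (902) lies above the market-clearing price, it is binding.
At P = 902: Qd = 1464 - 902 = 562 and Qs = 8·902 - 1956 = 5260.
Quantity traded falls to 562. At Q = 562 the demand price is 1464 - 562 = 902 and the supply price is (1956 + 562)/8 = 314.75.
Deadweight loss = ½ · (902 - 314.75) · (1084 - 562) = ½ · 587.25 · 522 = 153272.25.

153272.25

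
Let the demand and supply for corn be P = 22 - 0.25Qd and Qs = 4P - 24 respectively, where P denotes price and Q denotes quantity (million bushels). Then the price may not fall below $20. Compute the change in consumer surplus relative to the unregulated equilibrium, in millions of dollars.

Rearranging demand gives Qd = 88 - 4P. Without the control the market clears where 88 - 4P = 4P - 24, i.e. P* = 14 and Q* = 32.
Since 20 > 14, the floor is binding.
At P = 20: Qd = 88 - 4·20 = 8 and Qs = 4·20 - 24 = 56.
Consumer surplus without the control is ½ · (22 - 14) · 32 = 128.
With the floor, consumers buy 8 units at 20, so CS = ½ · (22 - 20) · 8 = 8.
Change in consumer surplus = 8 - 128 = -120.

-120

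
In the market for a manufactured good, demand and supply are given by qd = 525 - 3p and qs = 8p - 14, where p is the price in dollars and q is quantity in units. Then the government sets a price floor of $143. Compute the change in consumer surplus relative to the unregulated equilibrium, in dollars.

In a free market, 525 - 3p = 8p - 14 gives the equilibrium p* = 49, q* = 378.
Since 143 > 49, the floor is binding.
At p = 143: qd = 525 - 3·143 = 96 and qs = 8·143 - 14 = 1130.
Consumer surplus without the control is ½ · (175 - 49) · 378 = 23814.
With the floor, consumers buy 96 units at 143, so CS = ½ · (175 - 143) · 96 = 1536.
Change in consumer surplus = 1536 - 23814 = -22278.

-22278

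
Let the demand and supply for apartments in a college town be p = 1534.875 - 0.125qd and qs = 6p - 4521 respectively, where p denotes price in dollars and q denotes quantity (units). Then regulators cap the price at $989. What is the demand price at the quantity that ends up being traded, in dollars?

1358.25

Rearranging demand gives qd = 12279 - 8p. Equilibrium: 12279 - 8p = 6p - 4521, so 16800 = 14p and p* = 1200, q* = 2679.
Since 989 < 1200, the ceiling is binding.
At p = 989: qd = 12279 - 8·989 = 4367 and qs = 6·989 - 4521 = 1413.
Only 1413 units reach the market. On the demand curve, the marginal buyer's willingness to pay at q = 1413 is (12279 - 1413)/8 = 1358.25.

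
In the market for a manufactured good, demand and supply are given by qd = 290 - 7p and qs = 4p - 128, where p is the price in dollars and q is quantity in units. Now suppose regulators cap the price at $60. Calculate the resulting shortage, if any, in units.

Without the control the market clears where 290 - 7p = 4p - 128, i.e. p* = 38 and q* = 24.
Since 60 is above p* = 38, the ceiling does not bind and the free-market outcome prevails.
Since the control does not bind, there is no shortage.

0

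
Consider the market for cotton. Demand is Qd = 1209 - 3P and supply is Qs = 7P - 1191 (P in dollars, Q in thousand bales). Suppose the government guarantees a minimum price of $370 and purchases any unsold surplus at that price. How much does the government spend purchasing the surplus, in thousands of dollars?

481000

Setting quantity demanded equal to quantity supplied, 1209 - 3P = 7P - 1191, gives P* = 240 and Q* = 489.
Since 370 > 240, the floor is binding.
At P = 370: Qd = 1209 - 3·370 = 99 and Qs = 7·370 - 1191 = 1399.
Surplus = Qs - Qd = 1300.
Government expenditure = surplus × support price = 1300 × 370 = 481000.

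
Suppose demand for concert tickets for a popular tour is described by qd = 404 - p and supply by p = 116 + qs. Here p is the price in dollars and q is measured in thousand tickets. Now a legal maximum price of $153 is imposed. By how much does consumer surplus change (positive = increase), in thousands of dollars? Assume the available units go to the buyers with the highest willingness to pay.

Rearranging supply gives qs = p - 116. Equilibrium: 404 - p = p - 116, so 520 = 2p and p* = 260, q* = 144.
Because the ceiling (153) lies below the market-clearing price, it is binding.
At p = 153: qd = 404 - 153 = 251 and qs = 153 - 116 = 37.
Consumer surplus without the control is ½ · (404 - 260) · 144 = 10368.
With the ceiling, 37 units are sold at 153 (assume they go to the highest-value buyers). The demand price at q = 37 is 367, so CS = ½ · [(404 - 153) + (367 - 153)] · 37 = 8602.5.
Change in consumer surplus = 8602.5 - 10368 = -1765.5.

-1765.5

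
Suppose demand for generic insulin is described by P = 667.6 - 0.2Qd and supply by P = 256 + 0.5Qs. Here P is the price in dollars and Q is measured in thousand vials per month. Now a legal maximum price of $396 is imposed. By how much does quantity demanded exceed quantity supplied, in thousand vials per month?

Rearranging demand gives Qd = 3338 - 5P; rearranging supply gives Qs = 2P - 512. Equilibrium: 3338 - 5P = 2P - 512, so 3850 = 7P and P* = 550, Q* = 588.
The ceiling of 396 is below the equilibrium price 550, so it binds.
At P = 396: Qd = 3338 - 5·396 = 1358 and Qs = 2·396 - 512 = 280.
Shortage = Qd - Qs = 1358 - 280 = 1078.

1078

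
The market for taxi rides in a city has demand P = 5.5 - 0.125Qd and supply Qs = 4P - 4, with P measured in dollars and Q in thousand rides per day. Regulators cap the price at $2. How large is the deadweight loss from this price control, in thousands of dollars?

12

Rearranging demand gives Qd = 44 - 8P. Equilibrium: 44 - 8P = 4P - 4, so 48 = 12P and P* = 4, Q* = 12.
Since 2 < 4, the ceiling is binding.
At P = 2: Qd = 44 - 8·2 = 28 and Qs = 4·2 - 4 = 4.
Quantity traded falls to 4. At Q = 4 the demand price is (44 - 4)/8 = 5 and the supply price is (4 + 4)/4 = 2.
Deadweight loss = ½ · (5 - 2) · (12 - 4) = ½ · 3 · 8 = 12.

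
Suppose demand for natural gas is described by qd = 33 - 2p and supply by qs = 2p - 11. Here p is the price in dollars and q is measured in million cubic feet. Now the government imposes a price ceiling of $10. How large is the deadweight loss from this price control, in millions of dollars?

Equilibrium: 33 - 2p = 2p - 11, so 44 = 4p and p* = 11, q* = 11.
The ceiling of 10 is below the equilibrium price 11, so it binds.
At p = 10: qd = 33 - 2·10 = 13 and qs = 2·10 - 11 = 9.
Quantity traded falls to 9. At q = 9 the demand price is (33 - 9)/2 = 12 and the supply price is (11 + 9)/2 = 10.
Deadweight loss = ½ · (12 - 10) · (11 - 9) = ½ · 2 · 2 = 2.

2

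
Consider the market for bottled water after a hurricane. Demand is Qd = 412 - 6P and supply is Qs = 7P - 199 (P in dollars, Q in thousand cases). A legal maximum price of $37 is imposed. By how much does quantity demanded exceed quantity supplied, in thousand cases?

130

Equilibrium: 412 - 6P = 7P - 199, so 611 = 13P and P* = 47, Q* = 130.
Since 37 < 47, the ceiling is binding.
At P = 37: Qd = 412 - 6·37 = 190 and Qs = 7·37 - 199 = 60.
Shortage = Qd - Qs = 190 - 60 = 130.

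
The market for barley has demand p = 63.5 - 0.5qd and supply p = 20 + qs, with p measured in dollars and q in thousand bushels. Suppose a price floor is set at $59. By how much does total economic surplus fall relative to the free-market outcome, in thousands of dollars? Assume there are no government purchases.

Rearranging demand gives qd = 127 - 2p; rearranging supply gives qs = p - 20. Equilibrium: 127 - 2p = p - 20, so 147 = 3p and p* = 49, q* = 29.
Since 59 > 49, the floor is binding.
At p = 59: qd = 127 - 2·59 = 9 and qs = 59 - 20 = 39.
Quantity traded falls to 9. At q = 9 the demand price is (127 - 9)/2 = 59 and the supply price is 20 + 9 = 29.
Deadweight loss = ½ · (59 - 29) · (29 - 9) = ½ · 30 · 20 = 300.

300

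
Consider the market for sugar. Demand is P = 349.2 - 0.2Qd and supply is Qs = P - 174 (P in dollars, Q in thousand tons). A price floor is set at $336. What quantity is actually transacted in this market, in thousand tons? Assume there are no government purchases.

66

Rearranging demand gives Qd = 1746 - 5P. Setting quantity demanded equal to quantity supplied, 1746 - 5P = P - 174, gives P* = 320 and Q* = 146.
Because the floor (336) lies above the market-clearing price, it is binding.
At P = 336: Qd = 1746 - 5·336 = 66 and Qs = 336 - 174 = 162.
The quantity actually transacted is the short side, demand: 66.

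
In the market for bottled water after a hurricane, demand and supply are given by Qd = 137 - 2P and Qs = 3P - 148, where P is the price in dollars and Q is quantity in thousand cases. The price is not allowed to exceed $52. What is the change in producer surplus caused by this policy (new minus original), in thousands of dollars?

Setting quantity demanded equal to quantity supplied, 137 - 2P = 3P - 148, gives P* = 57 and Q* = 23.
Because the ceiling (52) lies below the market-clearing price, it is binding.
At P = 52: Qd = 137 - 2·52 = 33 and Qs = 3·52 - 148 = 8.
Producer surplus without the control is ½ · (57 - 148/3) · 23 = 529/6.
With the ceiling, producers sell 8 units at 52, so PS = ½ · (52 - 148/3) · 8 = 32/3.
Change in producer surplus = 32/3 - 529/6 = -77.5.

-77.5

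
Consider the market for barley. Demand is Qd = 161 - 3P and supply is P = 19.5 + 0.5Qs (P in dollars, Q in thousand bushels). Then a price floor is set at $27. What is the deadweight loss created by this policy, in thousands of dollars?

0

Rearranging supply gives Qs = 2P - 39. In a free market, 161 - 3P = 2P - 39 gives the equilibrium P* = 40, Q* = 41.
Since 27 is below P* = 40, the floor does not bind and the free-market outcome prevails.
Since the control does not bind, no trades are prevented and deadweight loss is zero.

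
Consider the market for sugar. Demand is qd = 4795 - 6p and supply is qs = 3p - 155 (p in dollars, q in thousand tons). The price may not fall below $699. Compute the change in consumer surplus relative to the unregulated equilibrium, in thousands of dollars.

Setting quantity demanded equal to quantity supplied, 4795 - 6p = 3p - 155, gives p* = 550 and q* = 1495.
Since 699 > 550, the floor is binding.
At p = 699: qd = 4795 - 6·699 = 601 and qs = 3·699 - 155 = 1942.
Consumer surplus without the control is ½ · (4795/6 - 550) · 1495 = 2235025/12.
With the floor, consumers buy 601 units at 699, so CS = ½ · (4795/6 - 699) · 601 = 361201/12.
Change in consumer surplus = 361201/12 - 2235025/12 = -156152.

-156152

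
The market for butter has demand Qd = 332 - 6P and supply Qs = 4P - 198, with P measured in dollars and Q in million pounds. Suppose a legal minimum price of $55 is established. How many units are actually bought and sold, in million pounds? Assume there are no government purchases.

Equilibrium: 332 - 6P = 4P - 198, so 530 = 10P and P* = 53, Q* = 14.
Because the floor (55) lies above the market-clearing price, it is binding.
At P = 55: Qd = 332 - 6·55 = 2 and Qs = 4·55 - 198 = 22.
The quantity actually transacted is the short side, demand: 2.

2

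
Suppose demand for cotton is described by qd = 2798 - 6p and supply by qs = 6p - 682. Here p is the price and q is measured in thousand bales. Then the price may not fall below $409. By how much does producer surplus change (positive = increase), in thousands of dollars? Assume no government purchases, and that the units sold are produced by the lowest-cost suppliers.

-1547

Without the control the market clears where 2798 - 6p = 6p - 682, i.e. p* = 290 and q* = 1058.
Because the floor (409) lies above the market-clearing price, it is binding.
At p = 409: qd = 2798 - 6·409 = 344 and qs = 6·409 - 682 = 1772.
Producer surplus without the control is ½ · (290 - 341/3) · 1058 = 279841/3.
With the floor, 344 units are sold at 409. The supply price at q = 344 is 171, so PS = ½ · [(409 - 341/3) + (409 - 171)] · 344 = 275200/3.
Change in producer surplus = 275200/3 - 279841/3 = -1547.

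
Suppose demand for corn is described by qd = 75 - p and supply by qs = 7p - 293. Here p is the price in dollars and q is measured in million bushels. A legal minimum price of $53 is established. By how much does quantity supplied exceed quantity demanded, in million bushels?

Setting quantity demanded equal to quantity supplied, 75 - p = 7p - 293, gives p* = 46 and q* = 29.
Because the floor (53) lies above the market-clearing price, it is binding.
At p = 53: qd = 75 - 53 = 22 and qs = 7·53 - 293 = 78.
Surplus = qs - qd = 78 - 22 = 56.

56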